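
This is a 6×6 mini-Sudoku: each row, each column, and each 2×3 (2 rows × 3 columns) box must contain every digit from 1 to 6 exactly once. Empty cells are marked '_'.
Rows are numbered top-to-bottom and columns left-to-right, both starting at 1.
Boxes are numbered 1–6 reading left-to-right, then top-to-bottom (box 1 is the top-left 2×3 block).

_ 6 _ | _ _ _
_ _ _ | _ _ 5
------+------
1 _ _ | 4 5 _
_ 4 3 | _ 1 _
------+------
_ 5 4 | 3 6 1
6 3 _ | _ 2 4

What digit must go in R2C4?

6

Cell R2C4 itself could take any of {1, 2, 6} by direct elimination.
Consider where 6 can go in row 2.
R2C1 is out (column 1 already has a 6).
R2C2 is out (column 2 already has a 6).
R2C3 is out (box 1 already has a 6).
R2C5 is out (column 5 already has a 6).
So the only cell in row 2 that can hold 6 is R2C4.
Therefore R2C4 = 6.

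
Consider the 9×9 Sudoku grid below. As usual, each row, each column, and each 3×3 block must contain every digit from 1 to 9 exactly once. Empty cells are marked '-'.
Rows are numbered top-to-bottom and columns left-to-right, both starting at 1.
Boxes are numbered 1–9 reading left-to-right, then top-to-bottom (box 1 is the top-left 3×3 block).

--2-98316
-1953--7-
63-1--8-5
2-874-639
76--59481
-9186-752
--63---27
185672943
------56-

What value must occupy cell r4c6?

1

Row 4 already contains {2, 3, 4, 6, 7, 8, 9}.
Column 6 already contains {2, 8, 9}.
Its 3×3 block (box 5) already contains {4, 5, 6, 7, 8, 9}.
The only value from 1–9 not eliminated is 1, so r4c6 = 1.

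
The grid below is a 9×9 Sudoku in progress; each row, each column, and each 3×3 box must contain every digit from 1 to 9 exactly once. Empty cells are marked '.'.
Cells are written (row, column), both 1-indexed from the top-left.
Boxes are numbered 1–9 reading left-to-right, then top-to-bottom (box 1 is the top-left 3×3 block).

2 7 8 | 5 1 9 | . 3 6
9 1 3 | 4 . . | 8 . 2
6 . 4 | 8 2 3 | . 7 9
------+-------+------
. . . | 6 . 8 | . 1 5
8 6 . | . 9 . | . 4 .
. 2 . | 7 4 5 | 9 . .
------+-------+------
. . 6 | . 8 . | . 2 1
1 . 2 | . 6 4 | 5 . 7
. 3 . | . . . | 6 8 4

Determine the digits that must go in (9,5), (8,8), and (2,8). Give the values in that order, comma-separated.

For (9,5):
  Consider where 5 can go in box 8.
  (7,4) is out (column 4 already has a 5).
  (7,6) is out (column 6 already has a 5).
  (8,4) is out (row 8 already has a 5).
  (9,4) is out (column 4 already has a 5).
  (9,6) is out (column 6 already has a 5).
  So the only cell in box 8 that can hold 5 is (9,5).
  So (9,5) = 5.
For (8,8):
  Row 8 already contains {1, 2, 4, 5, 6, 7}.
  Column 8 already contains {1, 2, 3, 4, 7, 8}.
  Its 3×3 block (box 9) already contains {1, 2, 4, 5, 6, 7, 8}.
  The only value from 1–9 not eliminated is 9, so (8,8) = 9.
For (2,8):
  Row 2 already contains {1, 2, 3, 4, 8, 9}.
  Column 8 already contains {1, 2, 3, 4, 7, 8}.
  Its 3×3 block (box 3) already contains {2, 3, 6, 7, 8, 9}.
  The only value from 1–9 not eliminated is 5, so (2,8) = 5.

5,9,5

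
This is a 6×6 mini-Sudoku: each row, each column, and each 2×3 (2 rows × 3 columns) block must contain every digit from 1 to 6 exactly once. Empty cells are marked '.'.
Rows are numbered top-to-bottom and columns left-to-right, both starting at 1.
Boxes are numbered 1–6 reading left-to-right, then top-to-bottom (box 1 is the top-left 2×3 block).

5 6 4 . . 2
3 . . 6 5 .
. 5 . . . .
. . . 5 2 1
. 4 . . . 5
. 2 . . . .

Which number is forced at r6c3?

Cell r6c3 itself could take any of {1, 3, 5, 6} by direct elimination.
Consider where 5 can go in box 5.
r5c1 is out (row 5 already has a 5).
r5c3 is out (row 5 already has a 5).
r6c1 is out (column 1 already has a 5).
So the only cell in box 5 that can hold 5 is r6c3.
Therefore r6c3 = 5.

5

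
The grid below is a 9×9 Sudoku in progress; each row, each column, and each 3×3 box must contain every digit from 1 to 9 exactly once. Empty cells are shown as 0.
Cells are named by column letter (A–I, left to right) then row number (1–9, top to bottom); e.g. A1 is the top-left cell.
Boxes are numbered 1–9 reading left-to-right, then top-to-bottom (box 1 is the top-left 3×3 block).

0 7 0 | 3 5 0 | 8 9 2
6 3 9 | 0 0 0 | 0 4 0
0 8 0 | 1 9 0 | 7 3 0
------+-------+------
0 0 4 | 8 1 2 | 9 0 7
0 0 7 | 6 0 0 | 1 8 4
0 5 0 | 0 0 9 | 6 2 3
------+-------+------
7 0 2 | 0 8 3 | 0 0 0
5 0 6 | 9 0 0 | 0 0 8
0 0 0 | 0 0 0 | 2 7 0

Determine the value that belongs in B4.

Row 4 already contains {1, 2, 4, 7, 8, 9}.
Column B already contains {3, 5, 7, 8}.
Its 3×3 block (box 4) already contains {4, 5, 7}.
The only value from 1–9 not eliminated is 6, so B4 = 6.

6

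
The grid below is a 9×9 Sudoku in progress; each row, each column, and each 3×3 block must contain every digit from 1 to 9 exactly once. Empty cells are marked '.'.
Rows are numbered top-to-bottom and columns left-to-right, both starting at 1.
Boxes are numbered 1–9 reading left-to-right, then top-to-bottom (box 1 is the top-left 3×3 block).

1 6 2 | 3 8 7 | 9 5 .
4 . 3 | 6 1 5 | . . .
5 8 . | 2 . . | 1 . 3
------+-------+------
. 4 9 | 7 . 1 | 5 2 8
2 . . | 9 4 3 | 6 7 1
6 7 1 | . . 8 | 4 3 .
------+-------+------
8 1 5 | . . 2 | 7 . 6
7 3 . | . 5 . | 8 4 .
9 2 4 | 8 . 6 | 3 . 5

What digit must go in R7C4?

Row 7 already contains {1, 2, 5, 6, 7, 8}.
Column 4 already contains {2, 3, 6, 7, 8, 9}.
Its 3×3 block (box 8) already contains {2, 5, 6, 8}.
The only value from 1–9 not eliminated is 4, so R7C4 = 4.

4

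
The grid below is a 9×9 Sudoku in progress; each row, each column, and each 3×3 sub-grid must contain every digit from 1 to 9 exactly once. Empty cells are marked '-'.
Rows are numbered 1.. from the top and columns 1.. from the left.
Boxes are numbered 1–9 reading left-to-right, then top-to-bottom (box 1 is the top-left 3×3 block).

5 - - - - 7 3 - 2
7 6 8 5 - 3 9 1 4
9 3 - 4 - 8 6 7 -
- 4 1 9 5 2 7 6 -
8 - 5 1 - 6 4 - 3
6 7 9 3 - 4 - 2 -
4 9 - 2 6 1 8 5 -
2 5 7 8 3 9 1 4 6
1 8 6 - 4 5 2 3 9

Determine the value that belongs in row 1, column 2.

Row 1 already contains {2, 3, 5, 7}.
Column 2 already contains {3, 4, 5, 6, 7, 8, 9}.
Its 3×3 block (box 1) already contains {3, 5, 6, 7, 8, 9}.
The only value from 1–9 not eliminated is 1, so row 1, column 2 = 1.

1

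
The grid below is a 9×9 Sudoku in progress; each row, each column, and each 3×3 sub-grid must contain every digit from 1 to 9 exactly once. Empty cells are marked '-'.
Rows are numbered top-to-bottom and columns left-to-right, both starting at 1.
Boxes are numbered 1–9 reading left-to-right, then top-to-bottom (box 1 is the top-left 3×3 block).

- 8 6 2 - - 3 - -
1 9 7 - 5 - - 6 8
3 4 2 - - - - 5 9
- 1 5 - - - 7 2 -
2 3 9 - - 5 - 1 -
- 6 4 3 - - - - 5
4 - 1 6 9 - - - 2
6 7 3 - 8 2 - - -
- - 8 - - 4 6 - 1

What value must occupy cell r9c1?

9

Cell r9c1 itself could take any of {5, 9} by direct elimination.
Consider where 9 can go in column 1.
r1c1 is out (box 1 already has a 9).
r4c1 is out (box 4 already has a 9).
r6c1 is out (box 4 already has a 9).
So the only cell in column 1 that can hold 9 is r9c1.
Therefore r9c1 = 9.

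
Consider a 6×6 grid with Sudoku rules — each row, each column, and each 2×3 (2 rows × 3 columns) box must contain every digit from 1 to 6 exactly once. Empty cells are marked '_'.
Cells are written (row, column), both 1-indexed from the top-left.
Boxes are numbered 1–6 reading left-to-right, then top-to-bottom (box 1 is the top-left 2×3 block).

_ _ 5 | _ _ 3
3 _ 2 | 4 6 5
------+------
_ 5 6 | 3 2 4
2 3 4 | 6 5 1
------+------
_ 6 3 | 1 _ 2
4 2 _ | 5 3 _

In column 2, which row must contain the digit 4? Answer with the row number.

Consider where 4 can go in column 2.
(2,2) is out (row 2 already has a 4).
So the only cell in column 2 that can hold 4 is (1,2).
That is row 1.

1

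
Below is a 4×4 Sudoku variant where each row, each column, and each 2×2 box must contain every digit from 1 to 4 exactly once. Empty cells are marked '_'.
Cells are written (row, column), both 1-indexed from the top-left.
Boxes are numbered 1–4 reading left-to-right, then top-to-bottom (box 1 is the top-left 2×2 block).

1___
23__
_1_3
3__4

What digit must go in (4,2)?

2

Row 4 already contains {3, 4}.
Column 2 already contains {1, 3}.
Its 2×2 block (box 3) already contains {1, 3}.
The only value from 1–4 not eliminated is 2, so (4,2) = 2.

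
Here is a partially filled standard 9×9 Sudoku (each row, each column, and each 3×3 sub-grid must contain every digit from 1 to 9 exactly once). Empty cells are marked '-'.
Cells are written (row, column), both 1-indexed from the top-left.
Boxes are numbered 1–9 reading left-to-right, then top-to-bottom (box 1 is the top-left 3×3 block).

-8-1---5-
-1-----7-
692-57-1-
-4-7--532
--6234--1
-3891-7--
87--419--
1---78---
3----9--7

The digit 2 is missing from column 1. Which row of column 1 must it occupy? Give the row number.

Consider where 2 can go in column 1.
(1,1) is out (box 1 already has a 2).
(2,1) is out (box 1 already has a 2).
(4,1) is out (row 4 already has a 2).
(5,1) is out (row 5 already has a 2).
So the only cell in column 1 that can hold 2 is (6,1).
That is row 6.

6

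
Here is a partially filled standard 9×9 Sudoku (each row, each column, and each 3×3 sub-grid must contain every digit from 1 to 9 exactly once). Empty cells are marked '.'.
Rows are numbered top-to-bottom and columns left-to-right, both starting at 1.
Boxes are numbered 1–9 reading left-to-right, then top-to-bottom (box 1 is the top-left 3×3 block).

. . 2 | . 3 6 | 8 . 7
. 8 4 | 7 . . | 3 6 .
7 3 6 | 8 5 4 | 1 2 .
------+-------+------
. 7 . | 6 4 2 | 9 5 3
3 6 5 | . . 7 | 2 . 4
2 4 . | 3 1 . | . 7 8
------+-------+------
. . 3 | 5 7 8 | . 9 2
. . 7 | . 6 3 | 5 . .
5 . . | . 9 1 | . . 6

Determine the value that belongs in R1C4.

Cell R1C4 itself could take any of {1, 9} by direct elimination.
Consider where 1 can go in column 4.
R5C4 is out (box 5 already has a 1).
R8C4 is out (box 8 already has a 1).
R9C4 is out (row 9 already has a 1).
So the only cell in column 4 that can hold 1 is R1C4.
Therefore R1C4 = 1.

1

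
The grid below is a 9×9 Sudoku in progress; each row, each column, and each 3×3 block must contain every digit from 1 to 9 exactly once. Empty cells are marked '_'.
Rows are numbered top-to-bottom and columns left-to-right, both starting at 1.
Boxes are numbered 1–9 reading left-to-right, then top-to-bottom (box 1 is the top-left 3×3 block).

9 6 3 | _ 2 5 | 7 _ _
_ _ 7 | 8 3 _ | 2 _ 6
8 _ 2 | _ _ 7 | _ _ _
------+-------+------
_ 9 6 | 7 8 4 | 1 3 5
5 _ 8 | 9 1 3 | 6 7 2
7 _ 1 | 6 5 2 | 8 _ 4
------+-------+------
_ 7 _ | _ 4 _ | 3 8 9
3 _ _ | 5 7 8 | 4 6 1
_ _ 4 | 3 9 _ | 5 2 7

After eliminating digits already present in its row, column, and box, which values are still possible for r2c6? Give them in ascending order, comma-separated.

Row 2 already contains {2, 3, 6, 7, 8}.
Column 6 already contains {2, 3, 4, 5, 7, 8}.
Its 3×3 block (box 2) already contains {2, 3, 5, 7, 8}.
Removing those from 1–9 leaves {1, 9} as the candidates for r2c6.

1,9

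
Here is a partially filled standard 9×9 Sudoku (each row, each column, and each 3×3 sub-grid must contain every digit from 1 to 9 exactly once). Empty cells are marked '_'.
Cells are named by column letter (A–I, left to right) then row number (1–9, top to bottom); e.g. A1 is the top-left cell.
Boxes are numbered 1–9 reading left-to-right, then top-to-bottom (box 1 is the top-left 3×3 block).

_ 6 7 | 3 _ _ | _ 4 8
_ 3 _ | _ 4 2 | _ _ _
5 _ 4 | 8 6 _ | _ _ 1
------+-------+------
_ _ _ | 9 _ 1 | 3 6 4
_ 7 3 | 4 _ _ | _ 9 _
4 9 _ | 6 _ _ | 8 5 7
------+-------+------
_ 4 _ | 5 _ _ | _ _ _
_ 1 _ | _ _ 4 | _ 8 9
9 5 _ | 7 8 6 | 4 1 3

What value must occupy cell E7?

Cell E7 itself could take any of {1, 2, 3, 9} by direct elimination.
Consider where 1 can go in row 7.
A7 is out (box 7 already has a 1). C7 is out (box 7 already has a 1). F7 is out (column F already has a 1). G7 is out (box 9 already has a 1). The remaining empty cells in row 7 are similarly blocked.
So the only cell in row 7 that can hold 1 is E7.
Therefore E7 = 1.

1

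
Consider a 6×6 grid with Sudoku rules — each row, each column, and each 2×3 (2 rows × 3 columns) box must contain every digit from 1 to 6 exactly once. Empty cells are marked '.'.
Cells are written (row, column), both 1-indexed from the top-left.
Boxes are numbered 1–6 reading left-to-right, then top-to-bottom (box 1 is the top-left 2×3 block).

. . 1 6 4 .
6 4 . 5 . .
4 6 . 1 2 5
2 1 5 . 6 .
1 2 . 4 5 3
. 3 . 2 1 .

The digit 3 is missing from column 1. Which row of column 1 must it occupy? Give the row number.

Consider where 3 can go in column 1.
(6,1) is out (row 6 already has a 3).
So the only cell in column 1 that can hold 3 is (1,1).
That is row 1.

1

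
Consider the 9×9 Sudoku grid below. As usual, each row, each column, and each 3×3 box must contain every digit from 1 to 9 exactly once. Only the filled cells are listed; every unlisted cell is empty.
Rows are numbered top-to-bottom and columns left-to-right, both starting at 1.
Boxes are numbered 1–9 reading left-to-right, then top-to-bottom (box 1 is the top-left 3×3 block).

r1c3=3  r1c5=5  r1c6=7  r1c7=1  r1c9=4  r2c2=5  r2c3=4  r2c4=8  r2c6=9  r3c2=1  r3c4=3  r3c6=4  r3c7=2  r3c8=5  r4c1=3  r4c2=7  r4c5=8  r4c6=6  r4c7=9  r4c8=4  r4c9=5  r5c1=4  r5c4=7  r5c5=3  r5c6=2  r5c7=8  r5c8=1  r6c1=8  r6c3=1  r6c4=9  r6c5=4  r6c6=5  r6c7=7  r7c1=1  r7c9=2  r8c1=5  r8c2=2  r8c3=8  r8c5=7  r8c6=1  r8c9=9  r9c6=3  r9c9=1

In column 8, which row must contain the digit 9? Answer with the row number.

1

Consider where 9 can go in column 8.
r2c8 is out (row 2 already has a 9).
r6c8 is out (row 6 already has a 9).
r7c8 is out (box 9 already has a 9).
r8c8 is out (row 8 already has a 9).
r9c8 is out (box 9 already has a 9).
So the only cell in column 8 that can hold 9 is r1c8.
That is row 1.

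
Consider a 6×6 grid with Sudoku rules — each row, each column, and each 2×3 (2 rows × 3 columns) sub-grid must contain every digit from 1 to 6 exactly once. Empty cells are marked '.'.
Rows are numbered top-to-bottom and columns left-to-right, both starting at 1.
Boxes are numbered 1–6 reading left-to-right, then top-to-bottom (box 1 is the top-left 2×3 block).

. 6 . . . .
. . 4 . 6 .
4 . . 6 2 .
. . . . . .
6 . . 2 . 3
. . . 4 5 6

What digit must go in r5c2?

4

Cell r5c2 itself could take any of {1, 4, 5} by direct elimination.
Consider where 4 can go in row 5.
r5c3 is out (column 3 already has a 4).
r5c5 is out (box 6 already has a 4).
So the only cell in row 5 that can hold 4 is r5c2.
Therefore r5c2 = 4.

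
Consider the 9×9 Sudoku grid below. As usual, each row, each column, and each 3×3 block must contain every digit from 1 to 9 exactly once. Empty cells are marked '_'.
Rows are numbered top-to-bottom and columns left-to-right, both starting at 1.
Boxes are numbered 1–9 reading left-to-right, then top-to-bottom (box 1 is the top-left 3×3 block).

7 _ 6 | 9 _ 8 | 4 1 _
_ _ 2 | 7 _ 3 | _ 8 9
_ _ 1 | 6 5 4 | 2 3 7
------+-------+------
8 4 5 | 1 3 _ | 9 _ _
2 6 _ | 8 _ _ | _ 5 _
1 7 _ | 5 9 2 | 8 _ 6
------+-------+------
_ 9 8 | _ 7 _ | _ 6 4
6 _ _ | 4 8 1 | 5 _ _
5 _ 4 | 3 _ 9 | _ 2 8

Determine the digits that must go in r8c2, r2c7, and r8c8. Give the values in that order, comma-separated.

For r8c2:
  Consider where 2 can go in column 2.
  r1c2 is out (box 1 already has a 2).
  r2c2 is out (row 2 already has a 2).
  r3c2 is out (row 3 already has a 2).
  r9c2 is out (row 9 already has a 2).
  So the only cell in column 2 that can hold 2 is r8c2.
  So r8c2 = 2.
For r2c7:
  Row 2 already contains {2, 3, 7, 8, 9}.
  Column 7 already contains {2, 4, 5, 8, 9}.
  Its 3×3 block (box 3) already contains {1, 2, 3, 4, 7, 8, 9}.
  The only value from 1–9 not eliminated is 6, so r2c7 = 6.
For r8c8:
  Consider where 9 can go in column 8.
  r4c8 is out (row 4 already has a 9).
  r6c8 is out (row 6 already has a 9).
  So the only cell in column 8 that can hold 9 is r8c8.
  So r8c8 = 9.

2,6,9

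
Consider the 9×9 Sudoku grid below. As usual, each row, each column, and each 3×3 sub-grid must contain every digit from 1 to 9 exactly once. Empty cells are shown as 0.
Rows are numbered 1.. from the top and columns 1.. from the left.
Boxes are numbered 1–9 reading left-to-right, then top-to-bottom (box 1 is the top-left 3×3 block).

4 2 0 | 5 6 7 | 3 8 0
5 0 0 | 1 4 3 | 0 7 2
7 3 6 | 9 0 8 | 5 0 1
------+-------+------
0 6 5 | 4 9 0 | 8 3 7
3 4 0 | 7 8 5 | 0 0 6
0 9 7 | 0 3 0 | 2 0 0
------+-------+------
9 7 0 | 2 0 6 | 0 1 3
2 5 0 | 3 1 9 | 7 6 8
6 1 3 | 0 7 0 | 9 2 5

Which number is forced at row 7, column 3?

Cell row 7, column 3 itself could take any of {4, 8} by direct elimination.
Consider where 8 can go in row 7.
row 7, column 5 is out (column 5 already has a 8).
row 7, column 7 is out (column 7 already has a 8).
So the only cell in row 7 that can hold 8 is row 7, column 3.
Therefore row 7, column 3 = 8.

8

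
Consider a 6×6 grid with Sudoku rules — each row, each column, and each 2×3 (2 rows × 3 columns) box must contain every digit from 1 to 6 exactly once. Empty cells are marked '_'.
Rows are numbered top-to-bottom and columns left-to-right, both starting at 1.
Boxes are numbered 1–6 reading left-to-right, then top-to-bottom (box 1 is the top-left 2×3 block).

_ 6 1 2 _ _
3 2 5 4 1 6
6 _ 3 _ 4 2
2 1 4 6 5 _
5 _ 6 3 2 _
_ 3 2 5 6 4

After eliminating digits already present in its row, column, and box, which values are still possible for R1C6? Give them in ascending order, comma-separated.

Row 1 already contains {1, 2, 6}.
Column 6 already contains {2, 4, 6}.
Its 2×3 block (box 2) already contains {1, 2, 4, 6}.
Removing those from 1–6 leaves {3, 5} as the candidates for R1C6.

3,5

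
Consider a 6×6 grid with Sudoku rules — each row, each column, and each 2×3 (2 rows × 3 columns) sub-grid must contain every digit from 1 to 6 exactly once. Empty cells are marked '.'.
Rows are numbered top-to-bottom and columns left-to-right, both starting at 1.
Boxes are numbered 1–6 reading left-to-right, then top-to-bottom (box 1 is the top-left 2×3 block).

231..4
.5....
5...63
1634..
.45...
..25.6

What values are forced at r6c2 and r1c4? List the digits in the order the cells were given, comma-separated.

1,6

For r6c2:
  Row 6 already contains {2, 5, 6}.
  Column 2 already contains {3, 4, 5, 6}.
  Its 2×3 block (box 5) already contains {2, 4, 5}.
  The only value from 1–6 not eliminated is 1, so r6c2 = 1.
For r1c4:
  Row 1 already contains {1, 2, 3, 4}.
  Column 4 already contains {4, 5}.
  Its 2×3 block (box 2) already contains {4}.
  The only value from 1–6 not eliminated is 6, so r1c4 = 6.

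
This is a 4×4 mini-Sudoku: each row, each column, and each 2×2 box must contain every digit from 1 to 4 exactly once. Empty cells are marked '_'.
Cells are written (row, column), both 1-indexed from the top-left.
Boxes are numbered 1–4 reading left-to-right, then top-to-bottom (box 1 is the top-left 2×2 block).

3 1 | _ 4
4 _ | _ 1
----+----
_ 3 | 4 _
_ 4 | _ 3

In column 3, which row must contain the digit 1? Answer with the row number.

Consider where 1 can go in column 3.
(1,3) is out (row 1 already has a 1).
(2,3) is out (row 2 already has a 1).
So the only cell in column 3 that can hold 1 is (4,3).
That is row 4.

4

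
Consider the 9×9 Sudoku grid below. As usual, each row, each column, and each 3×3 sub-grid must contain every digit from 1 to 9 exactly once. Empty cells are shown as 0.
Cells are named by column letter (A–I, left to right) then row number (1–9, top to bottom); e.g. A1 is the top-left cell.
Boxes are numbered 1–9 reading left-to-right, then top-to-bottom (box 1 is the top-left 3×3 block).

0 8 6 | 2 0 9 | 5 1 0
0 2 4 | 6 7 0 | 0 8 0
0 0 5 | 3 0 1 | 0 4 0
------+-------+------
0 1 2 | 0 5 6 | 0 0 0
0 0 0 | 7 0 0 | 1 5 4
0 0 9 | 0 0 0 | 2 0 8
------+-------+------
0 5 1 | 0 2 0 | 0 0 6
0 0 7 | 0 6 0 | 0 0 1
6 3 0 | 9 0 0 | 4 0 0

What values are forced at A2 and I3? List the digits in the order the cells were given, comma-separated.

1,2

For A2:
  Consider where 1 can go in row 2.
  F2 is out (column F already has a 1).
  G2 is out (column G already has a 1).
  I2 is out (column I already has a 1).
  So the only cell in row 2 that can hold 1 is A2.
  So A2 = 1.
For I3:
  Consider where 2 can go in box 3.
  I1 is out (row 1 already has a 2).
  G2 is out (row 2 already has a 2).
  I2 is out (row 2 already has a 2).
  G3 is out (column G already has a 2).
  So the only cell in box 3 that can hold 2 is I3.
  So I3 = 2.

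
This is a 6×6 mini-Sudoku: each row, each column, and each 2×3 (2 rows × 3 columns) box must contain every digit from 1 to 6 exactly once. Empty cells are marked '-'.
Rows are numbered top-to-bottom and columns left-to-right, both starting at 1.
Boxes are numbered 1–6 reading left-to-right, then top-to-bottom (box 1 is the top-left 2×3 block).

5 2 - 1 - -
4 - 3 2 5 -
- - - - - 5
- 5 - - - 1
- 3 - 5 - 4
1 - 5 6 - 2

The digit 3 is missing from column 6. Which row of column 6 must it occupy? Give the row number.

Consider where 3 can go in column 6.
r2c6 is out (row 2 already has a 3).
So the only cell in column 6 that can hold 3 is r1c6.
That is row 1.

1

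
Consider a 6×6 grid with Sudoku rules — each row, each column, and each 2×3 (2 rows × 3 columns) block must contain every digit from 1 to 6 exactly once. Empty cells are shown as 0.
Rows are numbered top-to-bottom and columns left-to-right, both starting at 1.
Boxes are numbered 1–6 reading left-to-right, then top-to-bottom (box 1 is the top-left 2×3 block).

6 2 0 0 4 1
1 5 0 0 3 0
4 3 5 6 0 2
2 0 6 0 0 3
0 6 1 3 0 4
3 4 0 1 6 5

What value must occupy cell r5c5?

2

Row 5 already contains {1, 3, 4, 6}.
Column 5 already contains {3, 4, 6}.
Its 2×3 block (box 6) already contains {1, 3, 4, 5, 6}.
The only value from 1–6 not eliminated is 2, so r5c5 = 2.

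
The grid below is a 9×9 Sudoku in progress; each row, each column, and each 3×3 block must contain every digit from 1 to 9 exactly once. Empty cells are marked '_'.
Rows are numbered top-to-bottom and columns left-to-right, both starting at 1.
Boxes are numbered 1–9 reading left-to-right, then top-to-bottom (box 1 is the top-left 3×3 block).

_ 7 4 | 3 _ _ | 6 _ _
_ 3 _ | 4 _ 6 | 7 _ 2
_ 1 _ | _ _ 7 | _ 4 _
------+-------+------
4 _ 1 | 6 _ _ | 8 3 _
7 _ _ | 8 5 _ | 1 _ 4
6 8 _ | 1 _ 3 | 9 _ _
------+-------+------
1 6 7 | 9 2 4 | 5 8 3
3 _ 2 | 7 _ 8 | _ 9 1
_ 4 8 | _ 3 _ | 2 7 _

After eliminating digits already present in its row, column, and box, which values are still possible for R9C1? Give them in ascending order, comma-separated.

Row 9 already contains {2, 3, 4, 7, 8}.
Column 1 already contains {1, 3, 4, 6, 7}.
Its 3×3 block (box 7) already contains {1, 2, 3, 4, 6, 7, 8}.
Removing those from 1–9 leaves {5, 9} as the candidates for R9C1.

5,9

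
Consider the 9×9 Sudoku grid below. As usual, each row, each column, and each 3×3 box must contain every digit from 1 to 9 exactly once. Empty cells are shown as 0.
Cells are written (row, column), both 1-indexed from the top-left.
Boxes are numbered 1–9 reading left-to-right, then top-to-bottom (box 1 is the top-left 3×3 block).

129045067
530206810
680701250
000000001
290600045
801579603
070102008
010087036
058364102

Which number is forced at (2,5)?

Row 2 already contains {1, 2, 3, 5, 6, 8}.
Column 5 already contains {4, 6, 7, 8}.
Its 3×3 block (box 2) already contains {1, 2, 4, 5, 6, 7}.
The only value from 1–9 not eliminated is 9, so (2,5) = 9.

9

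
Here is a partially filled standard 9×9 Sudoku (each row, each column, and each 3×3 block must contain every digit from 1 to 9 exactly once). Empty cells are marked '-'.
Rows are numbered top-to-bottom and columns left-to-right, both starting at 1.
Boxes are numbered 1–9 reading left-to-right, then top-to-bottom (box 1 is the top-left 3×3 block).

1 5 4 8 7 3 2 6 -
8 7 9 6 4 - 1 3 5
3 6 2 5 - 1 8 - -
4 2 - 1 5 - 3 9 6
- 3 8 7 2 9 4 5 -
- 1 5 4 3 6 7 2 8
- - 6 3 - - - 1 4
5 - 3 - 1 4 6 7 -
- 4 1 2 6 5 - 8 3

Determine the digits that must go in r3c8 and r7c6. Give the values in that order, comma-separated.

4,7

For r3c8:
  Row 3 already contains {1, 2, 3, 5, 6, 8}.
  Column 8 already contains {1, 2, 3, 5, 6, 7, 8, 9}.
  Its 3×3 block (box 3) already contains {1, 2, 3, 5, 6, 8}.
  The only value from 1–9 not eliminated is 4, so r3c8 = 4.
For r7c6:
  Consider where 7 can go in column 6.
  r2c6 is out (row 2 already has a 7).
  r4c6 is out (box 5 already has a 7).
  So the only cell in column 6 that can hold 7 is r7c6.
  So r7c6 = 7.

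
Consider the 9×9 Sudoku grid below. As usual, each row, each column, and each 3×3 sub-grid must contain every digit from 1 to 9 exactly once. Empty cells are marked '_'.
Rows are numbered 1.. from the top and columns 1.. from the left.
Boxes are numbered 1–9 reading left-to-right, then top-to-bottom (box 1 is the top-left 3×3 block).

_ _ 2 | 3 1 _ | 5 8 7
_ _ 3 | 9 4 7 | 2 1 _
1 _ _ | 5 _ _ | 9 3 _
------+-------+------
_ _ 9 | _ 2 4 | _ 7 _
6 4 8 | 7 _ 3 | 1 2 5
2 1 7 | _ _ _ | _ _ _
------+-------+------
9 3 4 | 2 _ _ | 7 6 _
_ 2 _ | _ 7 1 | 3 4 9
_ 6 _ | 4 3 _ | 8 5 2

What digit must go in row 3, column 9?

Cell row 3, column 9 itself could take any of {4, 6} by direct elimination.
Consider where 4 can go in row 3.
row 3, column 2 is out (column 2 already has a 4).
row 3, column 3 is out (column 3 already has a 4).
row 3, column 5 is out (column 5 already has a 4).
row 3, column 6 is out (column 6 already has a 4).
So the only cell in row 3 that can hold 4 is row 3, column 9.
Therefore row 3, column 9 = 4.

4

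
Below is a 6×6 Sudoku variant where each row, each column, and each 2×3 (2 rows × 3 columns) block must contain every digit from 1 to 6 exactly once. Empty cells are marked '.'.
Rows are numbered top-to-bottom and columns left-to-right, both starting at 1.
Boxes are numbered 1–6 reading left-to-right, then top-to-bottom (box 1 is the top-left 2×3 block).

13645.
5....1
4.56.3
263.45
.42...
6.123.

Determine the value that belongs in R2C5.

6

Cell R2C5 itself could take any of {2, 6} by direct elimination.
Consider where 6 can go in row 2.
R2C2 is out (column 2 already has a 6).
R2C3 is out (column 3 already has a 6).
R2C4 is out (column 4 already has a 6).
So the only cell in row 2 that can hold 6 is R2C5.
Therefore R2C5 = 6.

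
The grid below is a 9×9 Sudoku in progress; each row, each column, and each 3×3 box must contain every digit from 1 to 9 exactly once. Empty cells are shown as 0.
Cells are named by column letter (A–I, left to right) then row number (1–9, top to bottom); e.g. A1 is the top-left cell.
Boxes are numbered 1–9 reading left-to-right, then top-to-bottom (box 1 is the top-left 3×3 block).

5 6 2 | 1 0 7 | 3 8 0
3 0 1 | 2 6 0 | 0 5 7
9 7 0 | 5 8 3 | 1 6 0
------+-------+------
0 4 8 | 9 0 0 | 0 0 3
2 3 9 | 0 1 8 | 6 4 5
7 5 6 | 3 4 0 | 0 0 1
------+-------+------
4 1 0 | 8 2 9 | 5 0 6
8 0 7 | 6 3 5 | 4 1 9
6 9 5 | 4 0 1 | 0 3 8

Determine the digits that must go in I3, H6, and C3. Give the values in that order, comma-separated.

2,9,4

For I3:
  Consider where 2 can go in box 3.
  I1 is out (row 1 already has a 2).
  G2 is out (row 2 already has a 2).
  So the only cell in box 3 that can hold 2 is I3.
  So I3 = 2.
For H6:
  Consider where 9 can go in column H.
  H4 is out (row 4 already has a 9).
  H7 is out (row 7 already has a 9).
  So the only cell in column H that can hold 9 is H6.
  So H6 = 9.
For C3:
  Row 3 already contains {1, 3, 5, 6, 7, 8, 9}.
  Column C already contains {1, 2, 5, 6, 7, 8, 9}.
  Its 3×3 block (box 1) already contains {1, 2, 3, 5, 6, 7, 9}.
  The only value from 1–9 not eliminated is 4, so C3 = 4.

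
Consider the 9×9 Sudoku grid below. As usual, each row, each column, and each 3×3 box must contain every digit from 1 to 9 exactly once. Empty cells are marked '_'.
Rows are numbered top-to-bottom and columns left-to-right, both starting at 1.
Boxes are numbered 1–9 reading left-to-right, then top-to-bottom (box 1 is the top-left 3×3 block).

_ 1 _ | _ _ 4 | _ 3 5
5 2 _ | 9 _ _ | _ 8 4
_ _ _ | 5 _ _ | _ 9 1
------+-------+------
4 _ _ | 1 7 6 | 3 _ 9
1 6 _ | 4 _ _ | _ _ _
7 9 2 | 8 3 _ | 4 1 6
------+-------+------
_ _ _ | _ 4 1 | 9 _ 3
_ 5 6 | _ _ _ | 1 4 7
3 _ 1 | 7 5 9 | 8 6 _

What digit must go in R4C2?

Row 4 already contains {1, 3, 4, 6, 7, 9}.
Column 2 already contains {1, 2, 5, 6, 9}.
Its 3×3 block (box 4) already contains {1, 2, 4, 6, 7, 9}.
The only value from 1–9 not eliminated is 8, so R4C2 = 8.

8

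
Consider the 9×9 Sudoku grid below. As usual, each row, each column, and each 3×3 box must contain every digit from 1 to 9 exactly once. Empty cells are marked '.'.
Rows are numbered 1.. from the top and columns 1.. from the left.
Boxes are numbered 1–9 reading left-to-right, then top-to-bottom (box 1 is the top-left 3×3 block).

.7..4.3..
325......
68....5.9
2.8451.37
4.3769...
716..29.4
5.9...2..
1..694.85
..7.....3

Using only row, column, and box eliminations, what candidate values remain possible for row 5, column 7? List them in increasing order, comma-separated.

1,8

Row 5 already contains {3, 4, 6, 7, 9}.
Column 7 already contains {2, 3, 5, 9}.
Its 3×3 block (box 6) already contains {3, 4, 7, 9}.
Removing those from 1–9 leaves {1, 8} as the candidates for row 5, column 7.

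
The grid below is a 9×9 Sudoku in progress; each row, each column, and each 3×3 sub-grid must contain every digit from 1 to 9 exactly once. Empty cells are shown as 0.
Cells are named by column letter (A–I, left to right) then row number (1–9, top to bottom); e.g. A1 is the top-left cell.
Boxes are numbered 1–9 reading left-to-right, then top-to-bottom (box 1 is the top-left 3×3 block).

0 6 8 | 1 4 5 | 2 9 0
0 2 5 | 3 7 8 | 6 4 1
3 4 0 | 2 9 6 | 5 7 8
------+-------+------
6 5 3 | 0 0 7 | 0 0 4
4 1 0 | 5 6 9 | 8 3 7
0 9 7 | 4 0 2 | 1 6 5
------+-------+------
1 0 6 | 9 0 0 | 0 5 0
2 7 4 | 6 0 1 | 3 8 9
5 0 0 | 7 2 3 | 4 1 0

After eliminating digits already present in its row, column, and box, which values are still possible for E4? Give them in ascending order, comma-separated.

1,8

Row 4 already contains {3, 4, 5, 6, 7}.
Column E already contains {2, 4, 6, 7, 9}.
Its 3×3 block (box 5) already contains {2, 4, 5, 6, 7, 9}.
Removing those from 1–9 leaves {1, 8} as the candidates for E4.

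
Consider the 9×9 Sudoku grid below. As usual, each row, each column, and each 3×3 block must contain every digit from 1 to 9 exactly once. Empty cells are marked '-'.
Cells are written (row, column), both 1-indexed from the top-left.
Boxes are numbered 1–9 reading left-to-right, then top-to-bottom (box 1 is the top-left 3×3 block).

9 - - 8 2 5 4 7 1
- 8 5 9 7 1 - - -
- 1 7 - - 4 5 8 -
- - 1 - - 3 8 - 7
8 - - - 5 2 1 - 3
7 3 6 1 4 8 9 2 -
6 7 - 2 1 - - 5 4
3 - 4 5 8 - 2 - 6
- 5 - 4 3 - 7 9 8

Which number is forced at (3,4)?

3

Cell (3,4) itself could take any of {3, 6} by direct elimination.
Consider where 3 can go in column 4.
(4,4) is out (row 4 already has a 3).
(5,4) is out (row 5 already has a 3).
So the only cell in column 4 that can hold 3 is (3,4).
Therefore (3,4) = 3.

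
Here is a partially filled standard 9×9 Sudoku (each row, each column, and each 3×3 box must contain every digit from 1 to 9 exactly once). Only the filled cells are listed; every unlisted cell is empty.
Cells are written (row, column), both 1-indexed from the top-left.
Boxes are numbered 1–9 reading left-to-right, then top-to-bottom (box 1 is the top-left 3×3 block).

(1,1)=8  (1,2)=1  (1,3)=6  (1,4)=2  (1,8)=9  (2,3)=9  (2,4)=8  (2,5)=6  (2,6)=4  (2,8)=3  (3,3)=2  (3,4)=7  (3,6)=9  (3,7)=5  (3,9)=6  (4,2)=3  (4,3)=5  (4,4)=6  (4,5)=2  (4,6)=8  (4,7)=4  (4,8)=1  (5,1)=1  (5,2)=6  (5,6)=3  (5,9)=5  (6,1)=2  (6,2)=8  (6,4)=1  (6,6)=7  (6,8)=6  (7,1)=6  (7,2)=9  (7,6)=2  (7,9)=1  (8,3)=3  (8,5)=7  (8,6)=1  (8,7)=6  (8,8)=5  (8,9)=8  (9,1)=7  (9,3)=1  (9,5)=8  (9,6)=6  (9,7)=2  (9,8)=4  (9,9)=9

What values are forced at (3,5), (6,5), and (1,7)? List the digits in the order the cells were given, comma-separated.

1,5,7

For (3,5):
  Consider where 1 can go in box 2.
  (1,5) is out (row 1 already has a 1).
  (1,6) is out (row 1 already has a 1).
  So the only cell in box 2 that can hold 1 is (3,5).
  So (3,5) = 1.
For (6,5):
  Consider where 5 can go in box 5.
  (5,4) is out (row 5 already has a 5).
  (5,5) is out (row 5 already has a 5).
  So the only cell in box 5 that can hold 5 is (6,5).
  So (6,5) = 5.
For (1,7):
  Row 1 already contains {1, 2, 6, 8, 9}.
  Column 7 already contains {2, 4, 5, 6}.
  Its 3×3 block (box 3) already contains {3, 5, 6, 9}.
  The only value from 1–9 not eliminated is 7, so (1,7) = 7.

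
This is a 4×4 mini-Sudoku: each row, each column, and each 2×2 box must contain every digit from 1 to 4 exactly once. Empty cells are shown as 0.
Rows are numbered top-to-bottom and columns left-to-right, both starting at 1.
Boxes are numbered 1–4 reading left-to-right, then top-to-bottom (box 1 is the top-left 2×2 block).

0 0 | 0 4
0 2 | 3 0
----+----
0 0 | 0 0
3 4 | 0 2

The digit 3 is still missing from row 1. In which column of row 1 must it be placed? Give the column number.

2

Consider where 3 can go in row 1.
R1C1 is out (column 1 already has a 3).
R1C3 is out (column 3 already has a 3).
So the only cell in row 1 that can hold 3 is R1C2.
That is column 2.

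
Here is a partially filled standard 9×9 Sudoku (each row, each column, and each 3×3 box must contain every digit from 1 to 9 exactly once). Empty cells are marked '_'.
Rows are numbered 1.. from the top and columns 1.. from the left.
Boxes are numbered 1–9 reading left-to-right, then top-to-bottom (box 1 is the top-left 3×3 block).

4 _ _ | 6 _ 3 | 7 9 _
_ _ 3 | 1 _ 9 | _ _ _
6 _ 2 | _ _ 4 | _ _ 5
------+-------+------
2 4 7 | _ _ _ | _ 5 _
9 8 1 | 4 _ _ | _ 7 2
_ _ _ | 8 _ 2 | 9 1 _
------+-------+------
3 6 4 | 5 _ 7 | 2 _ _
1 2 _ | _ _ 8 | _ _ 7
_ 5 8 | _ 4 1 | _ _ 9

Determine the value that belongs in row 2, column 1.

8

Cell row 2, column 1 itself could take any of {5, 7, 8} by direct elimination.
Consider where 8 can go in column 1.
row 6, column 1 is out (row 6 already has a 8).
row 9, column 1 is out (row 9 already has a 8).
So the only cell in column 1 that can hold 8 is row 2, column 1.
Therefore row 2, column 1 = 8.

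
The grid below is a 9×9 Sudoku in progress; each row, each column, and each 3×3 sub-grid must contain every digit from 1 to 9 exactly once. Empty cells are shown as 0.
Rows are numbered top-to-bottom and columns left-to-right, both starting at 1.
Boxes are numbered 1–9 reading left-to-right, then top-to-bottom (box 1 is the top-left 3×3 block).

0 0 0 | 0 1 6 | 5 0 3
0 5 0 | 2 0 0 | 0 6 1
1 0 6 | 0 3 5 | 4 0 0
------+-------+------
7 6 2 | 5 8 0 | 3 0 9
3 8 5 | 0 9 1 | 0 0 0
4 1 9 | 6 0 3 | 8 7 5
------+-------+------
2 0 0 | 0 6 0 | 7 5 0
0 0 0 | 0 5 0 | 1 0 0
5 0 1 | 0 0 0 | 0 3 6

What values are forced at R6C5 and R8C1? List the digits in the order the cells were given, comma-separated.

For R6C5:
  Row 6 already contains {1, 3, 4, 5, 6, 7, 8, 9}.
  Column 5 already contains {1, 3, 5, 6, 8, 9}.
  Its 3×3 block (box 5) already contains {1, 3, 5, 6, 8, 9}.
  The only value from 1–9 not eliminated is 2, so R6C5 = 2.
For R8C1:
  Consider where 6 can go in column 1.
  R1C1 is out (row 1 already has a 6).
  R2C1 is out (row 2 already has a 6).
  So the only cell in column 1 that can hold 6 is R8C1.
  So R8C1 = 6.

2,6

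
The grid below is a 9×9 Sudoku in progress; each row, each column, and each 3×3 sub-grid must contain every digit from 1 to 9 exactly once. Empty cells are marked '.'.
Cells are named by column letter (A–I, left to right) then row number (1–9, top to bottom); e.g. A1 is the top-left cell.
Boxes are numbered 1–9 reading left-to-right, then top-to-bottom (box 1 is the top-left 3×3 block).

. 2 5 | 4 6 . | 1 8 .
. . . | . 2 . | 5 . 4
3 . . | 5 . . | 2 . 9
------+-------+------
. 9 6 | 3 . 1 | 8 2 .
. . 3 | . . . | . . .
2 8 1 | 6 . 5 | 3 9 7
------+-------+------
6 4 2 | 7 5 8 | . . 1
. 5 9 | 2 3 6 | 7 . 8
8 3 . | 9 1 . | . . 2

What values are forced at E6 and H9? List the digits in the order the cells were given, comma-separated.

For E6:
  Row 6 already contains {1, 2, 3, 5, 6, 7, 8, 9}.
  Column E already contains {1, 2, 3, 5, 6}.
  Its 3×3 block (box 5) already contains {1, 3, 5, 6}.
  The only value from 1–9 not eliminated is 4, so E6 = 4.
For H9:
  Consider where 5 can go in box 9.
  G7 is out (row 7 already has a 5).
  H7 is out (row 7 already has a 5).
  H8 is out (row 8 already has a 5).
  G9 is out (column G already has a 5).
  So the only cell in box 9 that can hold 5 is H9.
  So H9 = 5.

4,5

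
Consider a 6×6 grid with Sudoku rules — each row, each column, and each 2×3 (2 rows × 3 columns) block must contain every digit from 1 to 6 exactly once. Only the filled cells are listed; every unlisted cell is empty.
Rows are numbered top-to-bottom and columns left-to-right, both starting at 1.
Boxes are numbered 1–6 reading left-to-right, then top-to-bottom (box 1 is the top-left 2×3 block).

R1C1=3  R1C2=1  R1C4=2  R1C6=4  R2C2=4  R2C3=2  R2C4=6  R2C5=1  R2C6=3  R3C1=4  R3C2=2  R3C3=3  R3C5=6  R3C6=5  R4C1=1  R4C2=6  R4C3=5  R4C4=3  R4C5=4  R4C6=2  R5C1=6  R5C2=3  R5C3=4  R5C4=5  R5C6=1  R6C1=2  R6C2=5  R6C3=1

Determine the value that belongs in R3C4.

Row 3 already contains {2, 3, 4, 5, 6}.
Column 4 already contains {2, 3, 5, 6}.
Its 2×3 block (box 4) already contains {2, 3, 4, 5, 6}.
The only value from 1–6 not eliminated is 1, so R3C4 = 1.

1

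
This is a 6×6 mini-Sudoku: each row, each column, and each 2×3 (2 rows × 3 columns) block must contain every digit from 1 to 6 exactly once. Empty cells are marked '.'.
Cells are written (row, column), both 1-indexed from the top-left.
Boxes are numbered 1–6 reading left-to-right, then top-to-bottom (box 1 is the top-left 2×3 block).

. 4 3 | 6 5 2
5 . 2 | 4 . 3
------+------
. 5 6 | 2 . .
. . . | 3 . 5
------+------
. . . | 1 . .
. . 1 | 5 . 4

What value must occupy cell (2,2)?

Cell (2,2) itself could take any of {1, 6} by direct elimination.
Consider where 6 can go in box 1.
(1,1) is out (row 1 already has a 6).
So the only cell in box 1 that can hold 6 is (2,2).
Therefore (2,2) = 6.

6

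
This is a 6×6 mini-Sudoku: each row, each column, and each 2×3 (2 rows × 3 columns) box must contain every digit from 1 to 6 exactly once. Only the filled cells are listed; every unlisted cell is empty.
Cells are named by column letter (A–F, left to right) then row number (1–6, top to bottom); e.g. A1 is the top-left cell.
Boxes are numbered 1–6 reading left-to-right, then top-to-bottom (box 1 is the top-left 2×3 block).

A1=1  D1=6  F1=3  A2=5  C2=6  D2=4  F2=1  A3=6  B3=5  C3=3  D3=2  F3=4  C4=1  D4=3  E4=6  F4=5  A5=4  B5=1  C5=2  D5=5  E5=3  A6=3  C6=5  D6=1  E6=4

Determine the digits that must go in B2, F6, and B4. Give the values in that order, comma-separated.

For B2:
  Consider where 3 can go in box 1.
  B1 is out (row 1 already has a 3).
  C1 is out (row 1 already has a 3).
  So the only cell in box 1 that can hold 3 is B2.
  So B2 = 3.
For F6:
  Consider where 2 can go in column F.
  F5 is out (row 5 already has a 2).
  So the only cell in column F that can hold 2 is F6.
  So F6 = 2.
For B4:
  Consider where 4 can go in row 4.
  A4 is out (column A already has a 4).
  So the only cell in row 4 that can hold 4 is B4.
  So B4 = 4.

3,2,4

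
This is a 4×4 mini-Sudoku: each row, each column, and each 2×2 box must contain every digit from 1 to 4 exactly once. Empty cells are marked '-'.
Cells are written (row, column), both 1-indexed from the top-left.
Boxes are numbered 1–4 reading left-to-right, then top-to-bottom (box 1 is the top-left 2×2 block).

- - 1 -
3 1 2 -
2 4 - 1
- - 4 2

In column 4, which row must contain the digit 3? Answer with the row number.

Consider where 3 can go in column 4.
(2,4) is out (row 2 already has a 3).
So the only cell in column 4 that can hold 3 is (1,4).
That is row 1.

1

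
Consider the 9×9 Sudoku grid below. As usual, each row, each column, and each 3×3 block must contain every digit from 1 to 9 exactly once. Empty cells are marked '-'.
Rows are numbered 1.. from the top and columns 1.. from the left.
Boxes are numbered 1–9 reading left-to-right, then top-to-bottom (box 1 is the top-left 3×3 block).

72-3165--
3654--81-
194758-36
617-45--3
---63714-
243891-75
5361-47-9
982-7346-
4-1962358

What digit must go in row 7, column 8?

Row 7 already contains {1, 3, 4, 5, 6, 7, 9}.
Column 8 already contains {1, 3, 4, 5, 6, 7}.
Its 3×3 block (box 9) already contains {3, 4, 5, 6, 7, 8, 9}.
The only value from 1–9 not eliminated is 2, so row 7, column 8 = 2.

2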